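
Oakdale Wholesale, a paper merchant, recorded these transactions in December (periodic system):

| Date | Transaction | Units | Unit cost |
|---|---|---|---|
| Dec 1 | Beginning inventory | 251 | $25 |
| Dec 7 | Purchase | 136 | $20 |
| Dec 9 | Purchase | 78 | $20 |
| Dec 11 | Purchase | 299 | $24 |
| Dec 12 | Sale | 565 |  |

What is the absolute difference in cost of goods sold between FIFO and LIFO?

$199

FIFO COGS: 251 @ $25 + 136 @ $20 + 78 @ $20 + 100 @ $24 = $12,955
LIFO COGS: 299 @ $24 + 78 @ $20 + 136 @ $20 + 52 @ $25 = $12,756
Difference = |$12,955 − $12,756| = $199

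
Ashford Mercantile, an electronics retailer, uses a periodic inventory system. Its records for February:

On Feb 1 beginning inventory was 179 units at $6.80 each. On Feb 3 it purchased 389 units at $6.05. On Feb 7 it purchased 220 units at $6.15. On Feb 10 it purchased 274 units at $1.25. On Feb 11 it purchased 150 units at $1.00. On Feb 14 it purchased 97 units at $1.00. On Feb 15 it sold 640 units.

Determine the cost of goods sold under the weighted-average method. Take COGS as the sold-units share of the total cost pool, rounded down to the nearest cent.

COGS = $2,695.50

Feb 15, sell 640: 640/1309 × $5,513.15 → $2,695.50
Ending inventory (cost pool remaining) = $2,817.65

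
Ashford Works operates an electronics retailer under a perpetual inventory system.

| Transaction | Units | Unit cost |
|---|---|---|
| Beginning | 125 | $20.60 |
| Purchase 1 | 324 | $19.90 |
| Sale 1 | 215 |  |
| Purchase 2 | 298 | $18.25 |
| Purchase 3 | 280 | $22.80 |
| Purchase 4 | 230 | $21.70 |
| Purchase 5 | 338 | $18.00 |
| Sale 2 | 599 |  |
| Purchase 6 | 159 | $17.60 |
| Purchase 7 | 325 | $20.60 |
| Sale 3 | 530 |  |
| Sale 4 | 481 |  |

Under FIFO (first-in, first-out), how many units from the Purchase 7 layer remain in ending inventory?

Sale 1 (215) [FIFO — oldest first]: 125 @ $20.60 + 90 @ $19.90 = $4,366.00
Sale 2 (599) [FIFO — oldest first]: 234 @ $19.90 + 298 @ $18.25 + 67 @ $22.80 = $11,622.70
Sale 3 (530) [FIFO — oldest first]: 213 @ $22.80 + 230 @ $21.70 + 87 @ $18.00 = $11,413.40
Sale 4 (481) [FIFO — oldest first]: 251 @ $18.00 + 159 @ $17.60 + 71 @ $20.60 = $8,779.00
Total COGS = $4,366.00 + $11,622.70 + $11,413.40 + $8,779.00 = $36,181.10
Ending inventory: 254 @ $20.60 = $5,232.40
Check: goods available $41,413.50 = COGS $36,181.10 + ending $5,232.40

254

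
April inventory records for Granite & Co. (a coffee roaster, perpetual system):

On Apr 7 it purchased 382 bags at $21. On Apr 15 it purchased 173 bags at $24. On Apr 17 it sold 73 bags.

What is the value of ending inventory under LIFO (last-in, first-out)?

Apr 17, 73 sold [LIFO — newest first]: 73 @ $24 = $1,752
Ending inventory: 382 @ $21 + 100 @ $24 = $10,422

Ending inventory = $10,422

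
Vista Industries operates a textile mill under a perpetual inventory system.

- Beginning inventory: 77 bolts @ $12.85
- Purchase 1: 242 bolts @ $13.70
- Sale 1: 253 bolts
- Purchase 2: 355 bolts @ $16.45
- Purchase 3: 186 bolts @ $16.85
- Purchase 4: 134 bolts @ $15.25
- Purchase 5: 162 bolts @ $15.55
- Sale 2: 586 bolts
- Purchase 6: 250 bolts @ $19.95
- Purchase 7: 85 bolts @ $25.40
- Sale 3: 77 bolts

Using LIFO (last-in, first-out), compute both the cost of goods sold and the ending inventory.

Sale 1 (253) [LIFO — newest first]: 242 @ $13.70 + 11 @ $12.85 = $3,456.75
Sale 2 (586) [LIFO — newest first]: 162 @ $15.55 + 134 @ $15.25 + 186 @ $16.85 + 104 @ $16.45 = $9,407.50
Sale 3 (77) [LIFO — newest first]: 77 @ $25.40 = $1,955.80
Total COGS = $3,456.75 + $9,407.50 + $1,955.80 = $14,820.05
Ending inventory: 66 @ $12.85 + 251 @ $16.45 + 250 @ $19.95 + 8 @ $25.40 = $10,167.75
Check: goods available $24,987.80 = COGS $14,820.05 + ending $10,167.75

COGS = $14,820.05; ending inventory = $10,167.75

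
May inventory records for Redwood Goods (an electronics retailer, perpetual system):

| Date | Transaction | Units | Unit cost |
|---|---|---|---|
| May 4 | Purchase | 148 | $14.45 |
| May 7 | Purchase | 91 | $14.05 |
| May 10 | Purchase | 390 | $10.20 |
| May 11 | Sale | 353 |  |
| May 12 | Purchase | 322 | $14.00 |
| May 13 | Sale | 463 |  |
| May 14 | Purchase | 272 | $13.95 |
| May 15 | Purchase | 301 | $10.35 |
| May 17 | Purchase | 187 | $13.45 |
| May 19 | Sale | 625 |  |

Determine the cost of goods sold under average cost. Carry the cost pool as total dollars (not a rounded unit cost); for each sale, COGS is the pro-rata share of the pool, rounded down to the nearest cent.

COGS = $17,956.77

After May 4: 148 on hand, pool $2,138.60 (≈ $14.4500 each)
After May 7: 239 on hand, pool $3,417.15 (≈ $14.2977 each)
After May 10: 629 on hand, pool $7,395.15 (≈ $11.7570 each)
May 11, sell 353: 353/629 × $7,395.15 → $4,150.21
After May 12: 598 on hand, pool $7,752.94 (≈ $12.9648 each)
May 13, sell 463: 463/598 × $7,752.94 → $6,002.69
After May 14: 407 on hand, pool $5,544.65 (≈ $13.6232 each)
After May 15: 708 on hand, pool $8,660.00 (≈ $12.2316 each)
After May 17: 895 on hand, pool $11,175.15 (≈ $12.4862 each)
May 19, sell 625: 625/895 × $11,175.15 → $7,803.87
Total COGS = $4,150.21 + $6,002.69 + $7,803.87 = $17,956.77
Ending inventory (cost pool remaining) = $3,371.28
Check: goods available $21,328.05 = COGS $17,956.77 + ending $3,371.28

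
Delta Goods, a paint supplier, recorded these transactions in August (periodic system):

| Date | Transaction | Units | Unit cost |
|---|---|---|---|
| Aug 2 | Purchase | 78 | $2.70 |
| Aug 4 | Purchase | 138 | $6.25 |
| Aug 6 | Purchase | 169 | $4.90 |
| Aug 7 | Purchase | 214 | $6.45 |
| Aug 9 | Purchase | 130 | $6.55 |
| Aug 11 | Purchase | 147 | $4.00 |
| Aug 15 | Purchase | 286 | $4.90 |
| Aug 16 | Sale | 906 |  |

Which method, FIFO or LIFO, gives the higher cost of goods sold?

FIFO

FIFO COGS: 78 @ $2.70 + 138 @ $6.25 + 169 @ $4.90 + 214 @ $6.45 + 130 @ $6.55 + 147 @ $4.00 + 30 @ $4.90 = $4,868.00
LIFO COGS: 286 @ $4.90 + 147 @ $4.00 + 130 @ $6.55 + 214 @ $6.45 + 129 @ $4.90 = $4,853.30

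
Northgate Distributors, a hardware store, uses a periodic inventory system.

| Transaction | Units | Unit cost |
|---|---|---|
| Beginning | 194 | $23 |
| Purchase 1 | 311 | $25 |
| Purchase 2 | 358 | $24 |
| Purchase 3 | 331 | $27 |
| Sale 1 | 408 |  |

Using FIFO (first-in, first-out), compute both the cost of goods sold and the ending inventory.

Sale 1 (408) [FIFO — oldest first]: 194 @ $23 + 214 @ $25 = $9,812
Ending inventory: 97 @ $25 + 358 @ $24 + 331 @ $27 = $19,954

COGS = $9,812; ending inventory = $19,954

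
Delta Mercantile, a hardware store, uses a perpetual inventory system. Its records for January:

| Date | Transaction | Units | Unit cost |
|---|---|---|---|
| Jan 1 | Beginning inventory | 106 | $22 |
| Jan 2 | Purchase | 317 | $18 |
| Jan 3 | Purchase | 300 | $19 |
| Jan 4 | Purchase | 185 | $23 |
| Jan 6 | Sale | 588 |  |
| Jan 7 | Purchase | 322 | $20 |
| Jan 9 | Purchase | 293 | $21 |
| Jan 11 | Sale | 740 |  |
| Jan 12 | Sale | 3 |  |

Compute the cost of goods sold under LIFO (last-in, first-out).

COGS = $26,706

Jan 6, 588 sold [LIFO — newest first]: 185 @ $23 + 300 @ $19 + 103 @ $18 = $11,809
Jan 11, 740 sold [LIFO — newest first]: 293 @ $21 + 322 @ $20 + 125 @ $18 = $14,843
Jan 12, 3 sold [LIFO — newest first]: 3 @ $18 = $54
Total COGS = $11,809 + $14,843 + $54 = $26,706
Ending inventory: 106 @ $22 + 86 @ $18 = $3,880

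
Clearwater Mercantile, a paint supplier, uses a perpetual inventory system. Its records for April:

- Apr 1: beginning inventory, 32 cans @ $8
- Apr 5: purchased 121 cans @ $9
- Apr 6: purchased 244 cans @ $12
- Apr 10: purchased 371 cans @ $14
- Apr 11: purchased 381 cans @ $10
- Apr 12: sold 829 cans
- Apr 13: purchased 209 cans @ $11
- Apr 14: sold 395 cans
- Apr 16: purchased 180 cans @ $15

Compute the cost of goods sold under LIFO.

COGS = $14,402

Apr 12, 829 sold [LIFO — newest first]: 381 @ $10 + 371 @ $14 + 77 @ $12 = $9,928
Apr 14, 395 sold [LIFO — newest first]: 209 @ $11 + 167 @ $12 + 19 @ $9 = $4,474
Total COGS = $9,928 + $4,474 = $14,402
Ending inventory: 32 @ $8 + 102 @ $9 + 180 @ $15 = $3,874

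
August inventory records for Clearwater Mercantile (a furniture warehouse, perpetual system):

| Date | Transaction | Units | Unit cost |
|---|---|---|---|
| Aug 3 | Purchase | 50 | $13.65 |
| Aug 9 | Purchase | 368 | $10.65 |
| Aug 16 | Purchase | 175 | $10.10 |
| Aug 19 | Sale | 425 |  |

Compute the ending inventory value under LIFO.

Aug 19, 425 sold [LIFO — newest first]: 175 @ $10.10 + 250 @ $10.65 = $4,430.00
Ending inventory: 50 @ $13.65 + 118 @ $10.65 = $1,939.20

Ending inventory = $1,939.20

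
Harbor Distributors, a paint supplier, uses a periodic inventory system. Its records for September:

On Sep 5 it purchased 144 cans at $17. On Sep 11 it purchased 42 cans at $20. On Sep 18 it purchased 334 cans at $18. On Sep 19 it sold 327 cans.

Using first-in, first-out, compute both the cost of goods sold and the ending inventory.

Sep 19, 327 sold [FIFO — oldest first]: 144 @ $17 + 42 @ $20 + 141 @ $18 = $5,826
Ending inventory: 193 @ $18 = $3,474
Check: goods available $9,300 = COGS $5,826 + ending $3,474

COGS = $5,826; ending inventory = $3,474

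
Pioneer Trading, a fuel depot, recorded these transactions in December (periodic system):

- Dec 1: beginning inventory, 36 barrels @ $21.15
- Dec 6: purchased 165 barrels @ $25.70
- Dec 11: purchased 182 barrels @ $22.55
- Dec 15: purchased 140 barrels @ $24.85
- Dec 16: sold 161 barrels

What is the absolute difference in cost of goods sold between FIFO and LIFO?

$21.35

FIFO COGS: 36 @ $21.15 + 125 @ $25.70 = $3,973.90
LIFO COGS: 140 @ $24.85 + 21 @ $22.55 = $3,952.55
Difference = |$3,973.90 − $3,952.55| = $21.35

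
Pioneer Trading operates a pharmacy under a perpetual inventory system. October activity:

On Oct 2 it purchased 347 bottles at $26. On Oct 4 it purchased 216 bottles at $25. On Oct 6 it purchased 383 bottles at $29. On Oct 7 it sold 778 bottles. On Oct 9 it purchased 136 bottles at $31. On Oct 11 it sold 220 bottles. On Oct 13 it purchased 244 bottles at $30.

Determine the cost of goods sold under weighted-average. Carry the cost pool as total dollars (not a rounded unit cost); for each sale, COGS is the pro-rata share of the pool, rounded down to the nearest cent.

After Oct 2: 347 on hand, pool $9,022.00 (≈ $26.0000 each)
After Oct 4: 563 on hand, pool $14,422.00 (≈ $25.6163 each)
After Oct 6: 946 on hand, pool $25,529.00 (≈ $26.9863 each)
Oct 7, sell 778: 778/946 × $25,529.00 → $20,995.30
After Oct 9: 304 on hand, pool $8,749.70 (≈ $28.7819 each)
Oct 11, sell 220: 220/304 × $8,749.70 → $6,332.01
After Oct 13: 328 on hand, pool $9,737.69 (≈ $29.6881 each)
Total COGS = $20,995.30 + $6,332.01 = $27,327.31
Ending inventory (cost pool remaining) = $9,737.69
Check: goods available $37,065.00 = COGS $27,327.31 + ending $9,737.69

COGS = $27,327.31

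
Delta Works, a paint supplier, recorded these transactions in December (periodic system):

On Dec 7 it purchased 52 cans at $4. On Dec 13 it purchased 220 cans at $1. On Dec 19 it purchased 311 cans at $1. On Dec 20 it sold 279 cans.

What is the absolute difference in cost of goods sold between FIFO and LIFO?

$156

FIFO COGS: 52 @ $4 + 220 @ $1 + 7 @ $1 = $435
LIFO COGS: 279 @ $1 = $279
Difference = |$435 − $279| = $156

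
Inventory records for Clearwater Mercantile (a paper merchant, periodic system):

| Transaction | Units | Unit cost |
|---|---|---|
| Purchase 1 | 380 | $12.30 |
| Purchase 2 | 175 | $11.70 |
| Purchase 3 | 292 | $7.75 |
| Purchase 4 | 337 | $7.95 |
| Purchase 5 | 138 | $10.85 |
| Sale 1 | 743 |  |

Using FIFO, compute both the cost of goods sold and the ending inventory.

Sale 1 (743) [FIFO — oldest first]: 380 @ $12.30 + 175 @ $11.70 + 188 @ $7.75 = $8,178.50
Ending inventory: 104 @ $7.75 + 337 @ $7.95 + 138 @ $10.85 = $4,982.45
Check: goods available $13,160.95 = COGS $8,178.50 + ending $4,982.45

COGS = $8,178.50; ending inventory = $4,982.45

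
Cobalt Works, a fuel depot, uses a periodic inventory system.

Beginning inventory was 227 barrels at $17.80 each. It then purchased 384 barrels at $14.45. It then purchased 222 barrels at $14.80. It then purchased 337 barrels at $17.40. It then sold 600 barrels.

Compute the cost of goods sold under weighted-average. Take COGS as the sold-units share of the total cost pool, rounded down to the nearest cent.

Sale 1, sell 600: 600/1170 × $18,738.80 → $9,609.64
Ending inventory (cost pool remaining) = $9,129.16

COGS = $9,609.64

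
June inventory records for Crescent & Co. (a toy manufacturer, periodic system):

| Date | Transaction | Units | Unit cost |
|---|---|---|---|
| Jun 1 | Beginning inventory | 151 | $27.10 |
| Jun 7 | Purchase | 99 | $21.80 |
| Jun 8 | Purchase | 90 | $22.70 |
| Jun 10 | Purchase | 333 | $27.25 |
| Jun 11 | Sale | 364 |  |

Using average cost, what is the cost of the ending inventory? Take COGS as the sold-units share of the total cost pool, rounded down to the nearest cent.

Jun 11, sell 364: 364/673 × $17,367.55 → $9,393.44
Ending inventory (cost pool remaining) = $7,974.11
Check: goods available $17,367.55 = COGS $9,393.44 + ending $7,974.11

Ending inventory = $7,974.11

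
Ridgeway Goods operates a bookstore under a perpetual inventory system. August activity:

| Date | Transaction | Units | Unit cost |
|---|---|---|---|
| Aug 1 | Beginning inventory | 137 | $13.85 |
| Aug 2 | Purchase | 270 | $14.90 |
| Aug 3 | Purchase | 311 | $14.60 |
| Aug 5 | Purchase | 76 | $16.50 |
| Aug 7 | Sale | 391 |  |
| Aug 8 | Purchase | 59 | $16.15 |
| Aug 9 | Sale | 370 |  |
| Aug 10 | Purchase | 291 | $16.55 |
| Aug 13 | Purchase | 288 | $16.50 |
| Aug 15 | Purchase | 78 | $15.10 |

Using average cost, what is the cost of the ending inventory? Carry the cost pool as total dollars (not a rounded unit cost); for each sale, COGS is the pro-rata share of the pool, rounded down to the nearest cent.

Ending inventory = $12,119.66

After Aug 1: 137 on hand, pool $1,897.45 (≈ $13.8500 each)
After Aug 2: 407 on hand, pool $5,920.45 (≈ $14.5466 each)
After Aug 3: 718 on hand, pool $10,461.05 (≈ $14.5697 each)
After Aug 5: 794 on hand, pool $11,715.05 (≈ $14.7545 each)
Aug 7, sell 391: 391/794 × $11,715.05 → $5,768.99
After Aug 8: 462 on hand, pool $6,898.91 (≈ $14.9327 each)
Aug 9, sell 370: 370/462 × $6,898.91 → $5,525.10
After Aug 10: 383 on hand, pool $6,189.86 (≈ $16.1615 each)
After Aug 13: 671 on hand, pool $10,941.86 (≈ $16.3068 each)
After Aug 15: 749 on hand, pool $12,119.66 (≈ $16.1811 each)
Total COGS = $5,768.99 + $5,525.10 = $11,294.09
Ending inventory (cost pool remaining) = $12,119.66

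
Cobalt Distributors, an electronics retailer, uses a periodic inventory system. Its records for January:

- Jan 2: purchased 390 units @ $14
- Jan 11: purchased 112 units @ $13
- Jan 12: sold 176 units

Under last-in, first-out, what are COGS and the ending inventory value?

Jan 12, 176 sold [LIFO — newest first]: 112 @ $13 + 64 @ $14 = $2,352
Ending inventory: 326 @ $14 = $4,564

COGS = $2,352; ending inventory = $4,564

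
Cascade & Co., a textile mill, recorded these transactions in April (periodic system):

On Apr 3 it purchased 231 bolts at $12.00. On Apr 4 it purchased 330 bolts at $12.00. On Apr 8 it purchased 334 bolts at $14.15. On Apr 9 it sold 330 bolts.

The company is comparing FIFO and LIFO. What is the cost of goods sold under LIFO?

FIFO COGS: 231 @ $12.00 + 99 @ $12.00 = $3,960.00
LIFO COGS: 330 @ $14.15 = $4,669.50

COGS = $4,669.50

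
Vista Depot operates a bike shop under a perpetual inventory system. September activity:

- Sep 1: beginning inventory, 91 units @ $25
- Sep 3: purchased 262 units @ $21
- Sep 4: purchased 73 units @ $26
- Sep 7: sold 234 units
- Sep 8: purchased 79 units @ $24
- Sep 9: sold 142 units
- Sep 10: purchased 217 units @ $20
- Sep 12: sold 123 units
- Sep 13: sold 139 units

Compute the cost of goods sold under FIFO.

COGS = $14,231

Sep 7, 234 sold [FIFO — oldest first]: 91 @ $25 + 143 @ $21 = $5,278
Sep 9, 142 sold [FIFO — oldest first]: 119 @ $21 + 23 @ $26 = $3,097
Sep 12, 123 sold [FIFO — oldest first]: 50 @ $26 + 73 @ $24 = $3,052
Sep 13, 139 sold [FIFO — oldest first]: 6 @ $24 + 133 @ $20 = $2,804
Total COGS = $5,278 + $3,097 + $3,052 + $2,804 = $14,231
Ending inventory: 84 @ $20 = $1,680
Check: goods available $15,911 = COGS $14,231 + ending $1,680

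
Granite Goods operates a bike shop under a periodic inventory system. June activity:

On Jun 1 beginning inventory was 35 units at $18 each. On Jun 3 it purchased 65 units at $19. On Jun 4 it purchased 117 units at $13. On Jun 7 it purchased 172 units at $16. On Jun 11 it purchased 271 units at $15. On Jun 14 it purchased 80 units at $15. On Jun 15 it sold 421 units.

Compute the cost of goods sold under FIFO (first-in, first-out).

COGS = $6,618

Jun 15, 421 sold [FIFO — oldest first]: 35 @ $18 + 65 @ $19 + 117 @ $13 + 172 @ $16 + 32 @ $15 = $6,618
Ending inventory: 239 @ $15 + 80 @ $15 = $4,785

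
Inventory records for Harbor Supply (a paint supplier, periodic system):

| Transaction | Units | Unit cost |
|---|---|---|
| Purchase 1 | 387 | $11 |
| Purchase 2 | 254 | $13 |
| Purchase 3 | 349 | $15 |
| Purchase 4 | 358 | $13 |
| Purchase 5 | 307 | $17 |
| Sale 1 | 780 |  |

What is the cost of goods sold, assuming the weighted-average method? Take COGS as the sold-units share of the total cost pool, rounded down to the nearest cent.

COGS = $10,682.93

Sale 1, sell 780: 780/1655 × $22,667.00 → $10,682.93
Ending inventory (cost pool remaining) = $11,984.07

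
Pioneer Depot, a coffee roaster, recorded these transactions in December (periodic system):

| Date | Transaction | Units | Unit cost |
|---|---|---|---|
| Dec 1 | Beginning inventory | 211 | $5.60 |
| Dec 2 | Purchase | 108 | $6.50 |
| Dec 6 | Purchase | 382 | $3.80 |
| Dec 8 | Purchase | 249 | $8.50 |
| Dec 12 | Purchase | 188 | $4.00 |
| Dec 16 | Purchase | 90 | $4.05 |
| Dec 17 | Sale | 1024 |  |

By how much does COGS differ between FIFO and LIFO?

$321.90

FIFO COGS: 211 @ $5.60 + 108 @ $6.50 + 382 @ $3.80 + 249 @ $8.50 + 74 @ $4.00 = $5,747.70
LIFO COGS: 90 @ $4.05 + 188 @ $4.00 + 249 @ $8.50 + 382 @ $3.80 + 108 @ $6.50 + 7 @ $5.60 = $5,425.80
Difference = |$5,747.70 − $5,425.80| = $321.90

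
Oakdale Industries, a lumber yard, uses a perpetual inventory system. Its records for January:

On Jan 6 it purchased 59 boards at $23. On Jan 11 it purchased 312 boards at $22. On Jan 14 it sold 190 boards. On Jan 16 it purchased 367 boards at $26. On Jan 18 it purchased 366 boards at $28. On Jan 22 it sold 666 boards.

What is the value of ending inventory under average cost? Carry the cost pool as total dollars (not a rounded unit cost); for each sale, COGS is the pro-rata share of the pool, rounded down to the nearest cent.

After Jan 6: 59 on hand, pool $1,357.00 (≈ $23.0000 each)
After Jan 11: 371 on hand, pool $8,221.00 (≈ $22.1590 each)
Jan 14, sell 190: 190/371 × $8,221.00 → $4,210.21
After Jan 16: 548 on hand, pool $13,552.79 (≈ $24.7314 each)
After Jan 18: 914 on hand, pool $23,800.79 (≈ $26.0403 each)
Jan 22, sell 666: 666/914 × $23,800.79 → $17,342.80
Total COGS = $4,210.21 + $17,342.80 = $21,553.01
Ending inventory (cost pool remaining) = $6,457.99
Check: goods available $28,011.00 = COGS $21,553.01 + ending $6,457.99

Ending inventory = $6,457.99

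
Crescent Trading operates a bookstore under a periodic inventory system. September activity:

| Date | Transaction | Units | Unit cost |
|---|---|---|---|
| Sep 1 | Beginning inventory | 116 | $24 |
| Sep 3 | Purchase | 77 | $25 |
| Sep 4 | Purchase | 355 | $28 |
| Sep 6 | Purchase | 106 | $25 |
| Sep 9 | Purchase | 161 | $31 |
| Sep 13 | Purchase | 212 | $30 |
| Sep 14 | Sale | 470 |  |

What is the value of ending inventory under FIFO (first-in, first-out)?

Sep 14, 470 sold [FIFO — oldest first]: 116 @ $24 + 77 @ $25 + 277 @ $28 = $12,465
Ending inventory: 78 @ $28 + 106 @ $25 + 161 @ $31 + 212 @ $30 = $16,185

Ending inventory = $16,185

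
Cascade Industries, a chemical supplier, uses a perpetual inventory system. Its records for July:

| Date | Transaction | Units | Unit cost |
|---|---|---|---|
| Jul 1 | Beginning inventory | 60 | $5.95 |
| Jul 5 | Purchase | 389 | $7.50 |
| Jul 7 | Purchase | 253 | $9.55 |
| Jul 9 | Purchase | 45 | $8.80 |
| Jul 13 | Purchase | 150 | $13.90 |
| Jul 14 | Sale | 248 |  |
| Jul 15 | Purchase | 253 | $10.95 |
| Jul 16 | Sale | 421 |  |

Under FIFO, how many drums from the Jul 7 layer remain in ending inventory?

33

Jul 14, 248 sold [FIFO — oldest first]: 60 @ $5.95 + 188 @ $7.50 = $1,767.00
Jul 16, 421 sold [FIFO — oldest first]: 201 @ $7.50 + 220 @ $9.55 = $3,608.50
Total COGS = $1,767.00 + $3,608.50 = $5,375.50
Ending inventory: 33 @ $9.55 + 45 @ $8.80 + 150 @ $13.90 + 253 @ $10.95 = $5,566.50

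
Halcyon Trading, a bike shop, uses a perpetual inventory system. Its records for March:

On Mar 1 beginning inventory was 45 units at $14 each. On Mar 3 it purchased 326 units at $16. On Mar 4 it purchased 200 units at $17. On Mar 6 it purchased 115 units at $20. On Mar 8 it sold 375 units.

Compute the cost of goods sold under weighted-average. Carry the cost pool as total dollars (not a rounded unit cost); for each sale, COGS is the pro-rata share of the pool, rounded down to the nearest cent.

After Mar 1: 45 on hand, pool $630.00 (≈ $14.0000 each)
After Mar 3: 371 on hand, pool $5,846.00 (≈ $15.7574 each)
After Mar 4: 571 on hand, pool $9,246.00 (≈ $16.1926 each)
After Mar 6: 686 on hand, pool $11,546.00 (≈ $16.8309 each)
Mar 8, sell 375: 375/686 × $11,546.00 → $6,311.58
Ending inventory (cost pool remaining) = $5,234.42

COGS = $6,311.58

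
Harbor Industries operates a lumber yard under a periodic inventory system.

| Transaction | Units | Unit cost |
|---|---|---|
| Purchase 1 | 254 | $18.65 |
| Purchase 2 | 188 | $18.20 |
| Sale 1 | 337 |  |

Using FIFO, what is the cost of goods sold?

Sale 1 (337) [FIFO — oldest first]: 254 @ $18.65 + 83 @ $18.20 = $6,247.70
Ending inventory: 105 @ $18.20 = $1,911.00

COGS = $6,247.70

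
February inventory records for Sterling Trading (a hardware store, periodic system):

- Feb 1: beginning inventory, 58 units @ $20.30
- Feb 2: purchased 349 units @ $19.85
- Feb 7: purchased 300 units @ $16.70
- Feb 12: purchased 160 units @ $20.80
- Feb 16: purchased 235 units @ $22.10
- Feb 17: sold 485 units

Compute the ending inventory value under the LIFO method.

Feb 17, 485 sold [LIFO — newest first]: 235 @ $22.10 + 160 @ $20.80 + 90 @ $16.70 = $10,024.50
Ending inventory: 58 @ $20.30 + 349 @ $19.85 + 210 @ $16.70 = $11,612.05
Check: goods available $21,636.55 = COGS $10,024.50 + ending $11,612.05

Ending inventory = $11,612.05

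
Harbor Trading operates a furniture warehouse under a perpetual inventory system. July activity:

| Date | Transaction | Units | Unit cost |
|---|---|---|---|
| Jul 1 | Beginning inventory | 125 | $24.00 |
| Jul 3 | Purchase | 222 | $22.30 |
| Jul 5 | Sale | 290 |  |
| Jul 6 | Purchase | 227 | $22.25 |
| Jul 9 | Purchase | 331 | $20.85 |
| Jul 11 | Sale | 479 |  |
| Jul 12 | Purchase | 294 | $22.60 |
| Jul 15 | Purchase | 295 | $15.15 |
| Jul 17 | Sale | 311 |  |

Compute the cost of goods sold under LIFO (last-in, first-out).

COGS = $21,607.80

Jul 5, 290 sold [LIFO — newest first]: 222 @ $22.30 + 68 @ $24.00 = $6,582.60
Jul 11, 479 sold [LIFO — newest first]: 331 @ $20.85 + 148 @ $22.25 = $10,194.35
Jul 17, 311 sold [LIFO — newest first]: 295 @ $15.15 + 16 @ $22.60 = $4,830.85
Total COGS = $6,582.60 + $10,194.35 + $4,830.85 = $21,607.80
Ending inventory: 57 @ $24.00 + 79 @ $22.25 + 278 @ $22.60 = $9,408.55
Check: goods available $31,016.35 = COGS $21,607.80 + ending $9,408.55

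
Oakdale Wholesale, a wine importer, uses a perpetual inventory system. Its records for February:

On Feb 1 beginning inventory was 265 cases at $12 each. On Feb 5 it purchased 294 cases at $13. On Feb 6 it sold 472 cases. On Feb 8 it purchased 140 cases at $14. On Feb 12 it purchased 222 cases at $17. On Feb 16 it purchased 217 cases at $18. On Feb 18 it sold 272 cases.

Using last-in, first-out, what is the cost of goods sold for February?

Feb 6, 472 sold [LIFO — newest first]: 294 @ $13 + 178 @ $12 = $5,958
Feb 18, 272 sold [LIFO — newest first]: 217 @ $18 + 55 @ $17 = $4,841
Total COGS = $5,958 + $4,841 = $10,799
Ending inventory: 87 @ $12 + 140 @ $14 + 167 @ $17 = $5,843

COGS = $10,799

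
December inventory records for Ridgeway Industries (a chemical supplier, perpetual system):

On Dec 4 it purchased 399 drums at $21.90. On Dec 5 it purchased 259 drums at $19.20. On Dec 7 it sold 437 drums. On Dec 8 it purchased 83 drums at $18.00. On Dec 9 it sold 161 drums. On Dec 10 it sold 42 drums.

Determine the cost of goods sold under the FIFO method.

COGS = $13,365.30

Dec 7, 437 sold [FIFO — oldest first]: 399 @ $21.90 + 38 @ $19.20 = $9,467.70
Dec 9, 161 sold [FIFO — oldest first]: 161 @ $19.20 = $3,091.20
Dec 10, 42 sold [FIFO — oldest first]: 42 @ $19.20 = $806.40
Total COGS = $9,467.70 + $3,091.20 + $806.40 = $13,365.30
Ending inventory: 18 @ $19.20 + 83 @ $18.00 = $1,839.60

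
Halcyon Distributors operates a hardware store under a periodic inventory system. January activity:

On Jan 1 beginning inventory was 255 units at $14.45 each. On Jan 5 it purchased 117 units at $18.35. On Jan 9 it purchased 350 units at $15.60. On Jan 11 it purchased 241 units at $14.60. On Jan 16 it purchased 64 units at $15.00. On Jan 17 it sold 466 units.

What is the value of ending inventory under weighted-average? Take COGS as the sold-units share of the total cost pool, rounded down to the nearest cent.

Ending inventory = $8,614.55

Jan 17, sell 466: 466/1027 × $15,770.30 → $7,155.75
Ending inventory (cost pool remaining) = $8,614.55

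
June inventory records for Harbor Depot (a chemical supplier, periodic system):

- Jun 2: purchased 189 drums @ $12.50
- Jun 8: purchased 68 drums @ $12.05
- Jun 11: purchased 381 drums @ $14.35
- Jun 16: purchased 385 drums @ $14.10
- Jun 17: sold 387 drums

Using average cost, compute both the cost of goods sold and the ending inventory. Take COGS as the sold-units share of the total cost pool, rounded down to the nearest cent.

COGS = $5,325.60; ending inventory = $8,752.15

Jun 17, sell 387: 387/1023 × $14,077.75 → $5,325.60
Ending inventory (cost pool remaining) = $8,752.15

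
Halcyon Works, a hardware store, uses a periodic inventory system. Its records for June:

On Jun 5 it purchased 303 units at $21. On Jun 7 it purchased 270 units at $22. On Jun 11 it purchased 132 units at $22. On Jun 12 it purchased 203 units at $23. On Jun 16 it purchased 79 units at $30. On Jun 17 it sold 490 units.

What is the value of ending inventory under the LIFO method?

Jun 17, 490 sold [LIFO — newest first]: 79 @ $30 + 203 @ $23 + 132 @ $22 + 76 @ $22 = $11,615
Ending inventory: 303 @ $21 + 194 @ $22 = $10,631
Check: goods available $22,246 = COGS $11,615 + ending $10,631

Ending inventory = $10,631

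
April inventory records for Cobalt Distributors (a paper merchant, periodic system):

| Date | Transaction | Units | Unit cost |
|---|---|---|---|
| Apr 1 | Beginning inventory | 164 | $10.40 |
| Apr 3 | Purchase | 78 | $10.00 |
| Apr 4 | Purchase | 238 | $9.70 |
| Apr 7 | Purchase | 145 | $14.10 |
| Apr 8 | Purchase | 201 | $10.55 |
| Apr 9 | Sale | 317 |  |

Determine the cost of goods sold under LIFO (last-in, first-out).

COGS = $3,756.15

Apr 9, 317 sold [LIFO — newest first]: 201 @ $10.55 + 116 @ $14.10 = $3,756.15
Ending inventory: 164 @ $10.40 + 78 @ $10.00 + 238 @ $9.70 + 29 @ $14.10 = $5,203.10
Check: goods available $8,959.25 = COGS $3,756.15 + ending $5,203.10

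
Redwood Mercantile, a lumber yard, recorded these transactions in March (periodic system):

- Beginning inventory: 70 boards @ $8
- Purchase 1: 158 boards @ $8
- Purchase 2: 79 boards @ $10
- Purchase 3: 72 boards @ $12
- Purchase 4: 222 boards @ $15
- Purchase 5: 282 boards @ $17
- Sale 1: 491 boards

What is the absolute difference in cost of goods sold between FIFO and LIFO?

$2,771

FIFO COGS: 70 @ $8 + 158 @ $8 + 79 @ $10 + 72 @ $12 + 112 @ $15 = $5,158
LIFO COGS: 282 @ $17 + 209 @ $15 = $7,929
Difference = |$5,158 − $7,929| = $2,771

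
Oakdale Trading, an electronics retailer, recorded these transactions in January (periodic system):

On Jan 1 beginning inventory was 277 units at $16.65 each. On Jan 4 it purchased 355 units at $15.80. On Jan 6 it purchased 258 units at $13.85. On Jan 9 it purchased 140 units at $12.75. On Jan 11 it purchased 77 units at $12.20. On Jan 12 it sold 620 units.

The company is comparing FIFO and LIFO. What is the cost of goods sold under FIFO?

COGS = $10,031.45

FIFO COGS: 277 @ $16.65 + 343 @ $15.80 = $10,031.45
LIFO COGS: 77 @ $12.20 + 140 @ $12.75 + 258 @ $13.85 + 145 @ $15.80 = $8,588.70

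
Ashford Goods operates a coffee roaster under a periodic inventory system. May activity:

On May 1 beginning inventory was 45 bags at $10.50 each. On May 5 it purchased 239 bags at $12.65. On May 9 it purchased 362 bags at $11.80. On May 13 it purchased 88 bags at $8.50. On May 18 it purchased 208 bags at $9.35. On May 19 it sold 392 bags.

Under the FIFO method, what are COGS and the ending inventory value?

COGS = $4,770.25; ending inventory = $5,690.00

May 19, 392 sold [FIFO — oldest first]: 45 @ $10.50 + 239 @ $12.65 + 108 @ $11.80 = $4,770.25
Ending inventory: 254 @ $11.80 + 88 @ $8.50 + 208 @ $9.35 = $5,690.00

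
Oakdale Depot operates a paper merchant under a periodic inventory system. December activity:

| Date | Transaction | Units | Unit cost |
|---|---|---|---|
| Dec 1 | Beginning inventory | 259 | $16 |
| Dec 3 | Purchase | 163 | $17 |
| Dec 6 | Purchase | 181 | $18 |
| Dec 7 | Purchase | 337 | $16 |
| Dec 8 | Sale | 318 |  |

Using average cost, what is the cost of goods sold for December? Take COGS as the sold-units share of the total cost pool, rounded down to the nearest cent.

COGS = $5,265.60

Dec 8, sell 318: 318/940 × $15,565.00 → $5,265.60
Ending inventory (cost pool remaining) = $10,299.40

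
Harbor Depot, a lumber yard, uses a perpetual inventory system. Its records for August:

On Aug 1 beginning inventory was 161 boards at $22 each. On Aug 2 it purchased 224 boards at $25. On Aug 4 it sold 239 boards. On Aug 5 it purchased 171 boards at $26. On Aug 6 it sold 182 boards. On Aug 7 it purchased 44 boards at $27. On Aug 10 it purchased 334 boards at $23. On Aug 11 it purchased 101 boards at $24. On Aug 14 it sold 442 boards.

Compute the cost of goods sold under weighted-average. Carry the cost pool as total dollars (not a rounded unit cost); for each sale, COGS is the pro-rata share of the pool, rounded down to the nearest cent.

After Aug 1: 161 on hand, pool $3,542.00 (≈ $22.0000 each)
After Aug 2: 385 on hand, pool $9,142.00 (≈ $23.7455 each)
Aug 4, sell 239: 239/385 × $9,142.00 → $5,675.16
After Aug 5: 317 on hand, pool $7,912.84 (≈ $24.9616 each)
Aug 6, sell 182: 182/317 × $7,912.84 → $4,543.01
After Aug 7: 179 on hand, pool $4,557.83 (≈ $25.4627 each)
After Aug 10: 513 on hand, pool $12,239.83 (≈ $23.8593 each)
After Aug 11: 614 on hand, pool $14,663.83 (≈ $23.8825 each)
Aug 14, sell 442: 442/614 × $14,663.83 → $10,556.04
Total COGS = $5,675.16 + $4,543.01 + $10,556.04 = $20,774.21
Ending inventory (cost pool remaining) = $4,107.79

COGS = $20,774.21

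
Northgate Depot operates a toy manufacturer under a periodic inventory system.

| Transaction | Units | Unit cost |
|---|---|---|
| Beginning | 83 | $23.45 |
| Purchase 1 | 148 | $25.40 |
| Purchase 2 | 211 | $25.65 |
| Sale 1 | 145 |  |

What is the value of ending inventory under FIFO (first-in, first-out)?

Ending inventory = $7,596.55

Sale 1 (145) [FIFO — oldest first]: 83 @ $23.45 + 62 @ $25.40 = $3,521.15
Ending inventory: 86 @ $25.40 + 211 @ $25.65 = $7,596.55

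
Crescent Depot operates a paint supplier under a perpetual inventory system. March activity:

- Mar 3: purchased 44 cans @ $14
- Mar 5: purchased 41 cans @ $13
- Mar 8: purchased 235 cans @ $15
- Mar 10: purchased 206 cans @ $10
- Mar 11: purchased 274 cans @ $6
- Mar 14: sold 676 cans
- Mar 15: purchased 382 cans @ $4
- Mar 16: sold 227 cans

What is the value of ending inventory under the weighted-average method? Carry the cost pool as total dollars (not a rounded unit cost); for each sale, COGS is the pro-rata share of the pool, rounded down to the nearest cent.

Ending inventory = $1,558.54

After Mar 3: 44 on hand, pool $616.00 (≈ $14.0000 each)
After Mar 5: 85 on hand, pool $1,149.00 (≈ $13.5176 each)
After Mar 8: 320 on hand, pool $4,674.00 (≈ $14.6062 each)
After Mar 10: 526 on hand, pool $6,734.00 (≈ $12.8023 each)
After Mar 11: 800 on hand, pool $8,378.00 (≈ $10.4725 each)
Mar 14, sell 676: 676/800 × $8,378.00 → $7,079.41
After Mar 15: 506 on hand, pool $2,826.59 (≈ $5.5861 each)
Mar 16, sell 227: 227/506 × $2,826.59 → $1,268.05
Total COGS = $7,079.41 + $1,268.05 = $8,347.46
Ending inventory (cost pool remaining) = $1,558.54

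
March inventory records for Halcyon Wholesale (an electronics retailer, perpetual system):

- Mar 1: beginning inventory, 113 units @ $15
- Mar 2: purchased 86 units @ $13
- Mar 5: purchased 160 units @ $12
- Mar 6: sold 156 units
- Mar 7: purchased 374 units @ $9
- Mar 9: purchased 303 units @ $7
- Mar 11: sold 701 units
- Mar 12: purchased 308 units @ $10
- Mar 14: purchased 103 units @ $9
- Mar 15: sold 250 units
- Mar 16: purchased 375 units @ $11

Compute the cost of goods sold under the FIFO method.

COGS = $10,930

Mar 6, 156 sold [FIFO — oldest first]: 113 @ $15 + 43 @ $13 = $2,254
Mar 11, 701 sold [FIFO — oldest first]: 43 @ $13 + 160 @ $12 + 374 @ $9 + 124 @ $7 = $6,713
Mar 15, 250 sold [FIFO — oldest first]: 179 @ $7 + 71 @ $10 = $1,963
Total COGS = $2,254 + $6,713 + $1,963 = $10,930
Ending inventory: 237 @ $10 + 103 @ $9 + 375 @ $11 = $7,422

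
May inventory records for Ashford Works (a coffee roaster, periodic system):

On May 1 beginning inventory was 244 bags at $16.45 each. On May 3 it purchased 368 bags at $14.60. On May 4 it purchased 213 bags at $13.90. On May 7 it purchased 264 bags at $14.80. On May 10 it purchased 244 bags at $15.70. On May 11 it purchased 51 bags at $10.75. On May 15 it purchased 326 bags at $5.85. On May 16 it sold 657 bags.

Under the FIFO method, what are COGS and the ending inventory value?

May 16, 657 sold [FIFO — oldest first]: 244 @ $16.45 + 368 @ $14.60 + 45 @ $13.90 = $10,012.10
Ending inventory: 168 @ $13.90 + 264 @ $14.80 + 244 @ $15.70 + 51 @ $10.75 + 326 @ $5.85 = $12,528.55

COGS = $10,012.10; ending inventory = $12,528.55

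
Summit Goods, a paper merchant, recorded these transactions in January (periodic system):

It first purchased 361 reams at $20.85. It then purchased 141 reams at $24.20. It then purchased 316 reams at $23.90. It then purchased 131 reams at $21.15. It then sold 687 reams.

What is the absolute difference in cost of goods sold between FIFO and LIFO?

FIFO COGS: 361 @ $20.85 + 141 @ $24.20 + 185 @ $23.90 = $15,360.55
LIFO COGS: 131 @ $21.15 + 316 @ $23.90 + 141 @ $24.20 + 99 @ $20.85 = $15,799.40
Difference = |$15,360.55 − $15,799.40| = $438.85

$438.85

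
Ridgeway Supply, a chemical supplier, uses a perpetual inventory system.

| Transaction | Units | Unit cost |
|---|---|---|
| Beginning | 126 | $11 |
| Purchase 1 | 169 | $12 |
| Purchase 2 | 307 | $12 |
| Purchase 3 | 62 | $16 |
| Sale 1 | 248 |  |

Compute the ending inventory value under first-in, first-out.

Sale 1 (248) [FIFO — oldest first]: 126 @ $11 + 122 @ $12 = $2,850
Ending inventory: 47 @ $12 + 307 @ $12 + 62 @ $16 = $5,240

Ending inventory = $5,240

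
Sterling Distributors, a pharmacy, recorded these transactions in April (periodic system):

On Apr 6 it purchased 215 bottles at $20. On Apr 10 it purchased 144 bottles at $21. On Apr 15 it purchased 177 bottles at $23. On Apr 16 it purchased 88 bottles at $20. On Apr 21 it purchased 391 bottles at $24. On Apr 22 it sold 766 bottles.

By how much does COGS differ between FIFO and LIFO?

$962

FIFO COGS: 215 @ $20 + 144 @ $21 + 177 @ $23 + 88 @ $20 + 142 @ $24 = $16,563
LIFO COGS: 391 @ $24 + 88 @ $20 + 177 @ $23 + 110 @ $21 = $17,525
Difference = |$16,563 − $17,525| = $962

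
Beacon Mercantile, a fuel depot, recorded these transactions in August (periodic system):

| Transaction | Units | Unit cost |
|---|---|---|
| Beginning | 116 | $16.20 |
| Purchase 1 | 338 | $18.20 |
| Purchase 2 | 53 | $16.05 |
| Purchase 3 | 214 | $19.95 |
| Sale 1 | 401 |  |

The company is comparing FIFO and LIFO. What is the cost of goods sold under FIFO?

FIFO COGS: 116 @ $16.20 + 285 @ $18.20 = $7,066.20
LIFO COGS: 214 @ $19.95 + 53 @ $16.05 + 134 @ $18.20 = $7,558.75

COGS = $7,066.20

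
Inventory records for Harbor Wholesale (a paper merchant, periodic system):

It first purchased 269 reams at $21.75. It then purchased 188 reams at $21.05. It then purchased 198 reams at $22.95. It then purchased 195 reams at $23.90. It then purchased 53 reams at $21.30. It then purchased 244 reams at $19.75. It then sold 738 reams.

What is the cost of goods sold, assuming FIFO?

Sale 1 (738) [FIFO — oldest first]: 269 @ $21.75 + 188 @ $21.05 + 198 @ $22.95 + 83 @ $23.90 = $16,335.95
Ending inventory: 112 @ $23.90 + 53 @ $21.30 + 244 @ $19.75 = $8,624.70

COGS = $16,335.95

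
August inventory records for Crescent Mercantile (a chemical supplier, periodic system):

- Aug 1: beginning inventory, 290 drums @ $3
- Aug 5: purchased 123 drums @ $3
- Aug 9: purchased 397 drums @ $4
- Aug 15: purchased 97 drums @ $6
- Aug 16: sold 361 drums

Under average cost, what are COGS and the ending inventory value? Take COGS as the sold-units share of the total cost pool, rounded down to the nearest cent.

Aug 16, sell 361: 361/907 × $3,409.00 → $1,356.83
Ending inventory (cost pool remaining) = $2,052.17

COGS = $1,356.83; ending inventory = $2,052.17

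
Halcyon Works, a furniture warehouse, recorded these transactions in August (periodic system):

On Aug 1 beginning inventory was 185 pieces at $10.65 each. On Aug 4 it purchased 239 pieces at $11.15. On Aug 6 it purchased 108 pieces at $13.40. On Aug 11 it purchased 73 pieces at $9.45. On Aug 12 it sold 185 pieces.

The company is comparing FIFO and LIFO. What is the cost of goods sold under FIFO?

FIFO COGS: 185 @ $10.65 = $1,970.25
LIFO COGS: 73 @ $9.45 + 108 @ $13.40 + 4 @ $11.15 = $2,181.65

COGS = $1,970.25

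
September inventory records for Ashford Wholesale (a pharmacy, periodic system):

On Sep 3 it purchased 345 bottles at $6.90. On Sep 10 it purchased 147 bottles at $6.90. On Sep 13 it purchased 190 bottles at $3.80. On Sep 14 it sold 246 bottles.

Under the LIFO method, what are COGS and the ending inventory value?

COGS = $1,108.40; ending inventory = $3,008.40

Sep 14, 246 sold [LIFO — newest first]: 190 @ $3.80 + 56 @ $6.90 = $1,108.40
Ending inventory: 345 @ $6.90 + 91 @ $6.90 = $3,008.40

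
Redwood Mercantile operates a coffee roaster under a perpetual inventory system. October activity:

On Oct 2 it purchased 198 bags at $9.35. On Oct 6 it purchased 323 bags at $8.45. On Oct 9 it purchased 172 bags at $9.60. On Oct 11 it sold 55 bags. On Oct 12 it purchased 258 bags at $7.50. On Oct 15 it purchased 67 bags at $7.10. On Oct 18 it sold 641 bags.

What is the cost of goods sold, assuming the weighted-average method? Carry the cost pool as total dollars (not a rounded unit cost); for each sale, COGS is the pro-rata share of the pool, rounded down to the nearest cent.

COGS = $5,918.10

After Oct 2: 198 on hand, pool $1,851.30 (≈ $9.3500 each)
After Oct 6: 521 on hand, pool $4,580.65 (≈ $8.7920 each)
After Oct 9: 693 on hand, pool $6,231.85 (≈ $8.9926 each)
Oct 11, sell 55: 55/693 × $6,231.85 → $494.59
After Oct 12: 896 on hand, pool $7,672.26 (≈ $8.5628 each)
After Oct 15: 963 on hand, pool $8,147.96 (≈ $8.4610 each)
Oct 18, sell 641: 641/963 × $8,147.96 → $5,423.51
Total COGS = $494.59 + $5,423.51 = $5,918.10
Ending inventory (cost pool remaining) = $2,724.45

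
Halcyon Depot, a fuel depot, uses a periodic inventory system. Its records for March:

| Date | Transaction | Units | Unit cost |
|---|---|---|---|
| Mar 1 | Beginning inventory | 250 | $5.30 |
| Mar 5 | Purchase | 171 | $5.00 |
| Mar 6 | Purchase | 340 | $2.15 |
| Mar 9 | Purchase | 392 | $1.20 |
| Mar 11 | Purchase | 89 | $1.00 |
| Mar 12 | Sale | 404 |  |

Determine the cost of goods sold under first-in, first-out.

Mar 12, 404 sold [FIFO — oldest first]: 250 @ $5.30 + 154 @ $5.00 = $2,095.00
Ending inventory: 17 @ $5.00 + 340 @ $2.15 + 392 @ $1.20 + 89 @ $1.00 = $1,375.40
Check: goods available $3,470.40 = COGS $2,095.00 + ending $1,375.40

COGS = $2,095.00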